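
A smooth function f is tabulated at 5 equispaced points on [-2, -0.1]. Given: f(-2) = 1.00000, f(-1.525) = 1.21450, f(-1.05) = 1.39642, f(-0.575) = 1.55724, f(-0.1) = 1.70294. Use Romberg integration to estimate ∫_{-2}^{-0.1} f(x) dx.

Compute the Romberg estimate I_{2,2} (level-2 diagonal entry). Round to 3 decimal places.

I_{0,0} (trapezoid, 1 panel, h=1.9000): 2.56779
I_{1,0} (trapezoid, 2 panels, h=0.9500): 2.61050
I_{2,0} (trapezoid, 4 panels, h=0.4750): 2.62182
I_{1,1} = 2.61050 + (2.61050 − 2.56779)/3 = 2.62474
I_{2,1} = 2.62182 + (2.62182 − 2.61050)/3 = 2.62559
I_{2,2} = 2.62559 + (2.62559 − 2.62474)/15 = 2.62565

2.626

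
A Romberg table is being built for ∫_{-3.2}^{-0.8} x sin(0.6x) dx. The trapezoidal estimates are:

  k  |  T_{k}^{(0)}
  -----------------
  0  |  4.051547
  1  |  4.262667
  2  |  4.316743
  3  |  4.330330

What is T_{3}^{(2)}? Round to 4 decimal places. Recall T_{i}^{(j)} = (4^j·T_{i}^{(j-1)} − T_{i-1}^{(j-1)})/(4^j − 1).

4.3349

T_{2}^{(1)} = 4.316743 + (4.316743 − 4.262667)/3 = 4.334768
T_{3}^{(1)} = 4.330330 + (4.330330 − 4.316743)/3 = 4.334859
T_{3}^{(2)} = (16·4.334859 − 4.334768) / 15 = 4.334865
(Column j=1 coincides with Simpson's rule on the same nodes.)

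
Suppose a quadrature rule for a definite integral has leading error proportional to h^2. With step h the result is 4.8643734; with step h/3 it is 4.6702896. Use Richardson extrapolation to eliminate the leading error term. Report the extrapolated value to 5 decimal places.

The leading error scales as h^2; refining by a factor of 3 reduces it by 3^2 = 9.
Extrapolated value = (9·A(h/3) − A(h)) / (9 − 1)
= (9·4.6702896 − 4.8643734) / 8
= 37.1682330 / 8 = 4.6460291

4.64603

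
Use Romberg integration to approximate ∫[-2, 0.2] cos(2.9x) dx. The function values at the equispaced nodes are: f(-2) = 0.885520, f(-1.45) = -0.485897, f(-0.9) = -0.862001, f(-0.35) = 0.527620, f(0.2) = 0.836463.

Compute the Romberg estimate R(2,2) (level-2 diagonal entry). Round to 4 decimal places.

R(0,0) (trapezoid, 1 panel, h=2.2000): 1.894181
R(1,0) (trapezoid, 2 panels, h=1.1000): -0.001110
R(2,0) (trapezoid, 4 panels, h=0.5500): 0.022392
R(1,1) = -0.001110 + (-0.001110 − 1.894181)/3 = -0.632874
R(2,1) = 0.022392 + (0.022392 − (-0.001110))/3 = 0.030226
R(2,2) = 0.030226 + (0.030226 − (-0.632874))/15 = 0.074433

0.0744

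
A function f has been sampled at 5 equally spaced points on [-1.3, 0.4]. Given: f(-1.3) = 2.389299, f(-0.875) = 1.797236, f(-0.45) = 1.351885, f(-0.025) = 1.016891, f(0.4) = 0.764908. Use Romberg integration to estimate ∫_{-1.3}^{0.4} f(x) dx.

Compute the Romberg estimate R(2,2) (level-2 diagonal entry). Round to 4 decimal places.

R(0,0) (trapezoid, 1 panel, h=1.7000): 2.681076
R(1,0) (trapezoid, 2 panels, h=0.8500): 2.489640
R(2,0) (trapezoid, 4 panels, h=0.4250): 2.440824
R(1,1) = 2.489640 + (2.489640 − 2.681076)/3 = 2.425828
R(2,1) = 2.440824 + (2.440824 − 2.489640)/3 = 2.424552
R(2,2) = 2.424552 + (2.424552 − 2.425828)/15 = 2.424467

2.4245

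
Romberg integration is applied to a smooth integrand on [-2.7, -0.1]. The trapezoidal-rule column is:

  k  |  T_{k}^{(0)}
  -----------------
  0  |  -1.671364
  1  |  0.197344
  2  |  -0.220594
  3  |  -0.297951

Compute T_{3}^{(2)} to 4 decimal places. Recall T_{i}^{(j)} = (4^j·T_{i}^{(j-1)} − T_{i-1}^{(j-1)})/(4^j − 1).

-0.3213

T_{2}^{(1)} = -0.220594 + (-0.220594 − 0.197344)/3 = -0.359907
T_{3}^{(1)} = (4·(-0.297951) − (-0.220594)) / 3 = -0.323737
T_{3}^{(2)} = (16·(-0.323737) − (-0.359907)) / 15 = -0.321326
(Column j=1 coincides with Simpson's rule on the same nodes.)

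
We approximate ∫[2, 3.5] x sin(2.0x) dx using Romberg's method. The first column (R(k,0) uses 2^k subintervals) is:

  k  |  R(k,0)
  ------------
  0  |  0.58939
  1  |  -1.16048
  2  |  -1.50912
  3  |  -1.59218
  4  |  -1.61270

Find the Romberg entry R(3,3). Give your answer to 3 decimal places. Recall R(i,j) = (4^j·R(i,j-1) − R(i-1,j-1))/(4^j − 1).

Richardson extrapolation on the trapezoidal column (denominator 4−1=3):
R(1,1) = -1.16048 + (-1.16048 − 0.58939)/3 = -1.74377
R(2,1) = -1.50912 + (-1.50912 − (-1.16048))/3 = -1.62533
R(3,1) = -1.59218 + (-1.59218 − (-1.50912))/3 = -1.61987
R(2,2) = -1.62533 + (-1.62533 − (-1.74377))/15 = -1.61743
R(3,2) = -1.61987 + (-1.61987 − (-1.62533))/15 = -1.61951
R(3,3) = (64·(-1.61951) − (-1.61743)) / 63 = -1.61954

-1.620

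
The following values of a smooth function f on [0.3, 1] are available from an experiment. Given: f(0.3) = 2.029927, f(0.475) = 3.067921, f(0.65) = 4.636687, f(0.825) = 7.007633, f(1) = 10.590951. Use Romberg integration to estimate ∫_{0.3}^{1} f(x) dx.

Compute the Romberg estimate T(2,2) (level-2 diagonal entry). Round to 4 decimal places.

T(0,0) (trapezoid, 1 panel, h=0.7000): 4.417307
T(1,0) (trapezoid, 2 panels, h=0.3500): 3.831494
T(2,0) (trapezoid, 4 panels, h=0.1750): 3.678969
T(1,1) = 3.831494 + (3.831494 − 4.417307)/3 = 3.636223
T(2,1) = 3.678969 + (3.678969 − 3.831494)/3 = 3.628127
T(2,2) = 3.628127 + (3.628127 − 3.636223)/15 = 3.627587

3.6276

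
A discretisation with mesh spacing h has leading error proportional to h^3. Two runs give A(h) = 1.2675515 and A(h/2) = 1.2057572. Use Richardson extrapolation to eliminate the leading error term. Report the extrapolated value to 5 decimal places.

The leading error scales as h^3; refining by a factor of 2 reduces it by 2^3 = 8.
Extrapolated value = (8·A(h/2) − A(h)) / (8 − 1)
= (8·1.2057572 − 1.2675515) / 7
= 8.3785061 / 7 = 1.1969294

1.19693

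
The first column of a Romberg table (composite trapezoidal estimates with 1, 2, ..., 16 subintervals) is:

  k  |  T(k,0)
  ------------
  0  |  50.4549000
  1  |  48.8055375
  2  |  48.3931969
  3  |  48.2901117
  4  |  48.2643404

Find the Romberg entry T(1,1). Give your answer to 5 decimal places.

48.25575

T(1,1) = (4·48.8055375 − 50.4549000) / 3 = 48.2557500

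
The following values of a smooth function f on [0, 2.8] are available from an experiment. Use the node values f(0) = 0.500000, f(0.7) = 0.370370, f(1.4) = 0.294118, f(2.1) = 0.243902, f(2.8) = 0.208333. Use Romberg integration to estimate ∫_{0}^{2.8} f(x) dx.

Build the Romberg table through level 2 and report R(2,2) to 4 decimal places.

R(0,0) (trapezoid, 1 panel, h=2.8000): 0.991666
R(1,0) (trapezoid, 2 panels, h=1.4000): 0.907598
R(2,0) (trapezoid, 4 panels, h=0.7000): 0.883790
R(1,1) = 0.907598 + (0.907598 − 0.991666)/3 = 0.879575
R(2,1) = 0.883790 + (0.883790 − 0.907598)/3 = 0.875854
R(2,2) = 0.875854 + (0.875854 − 0.879575)/15 = 0.875606

0.8756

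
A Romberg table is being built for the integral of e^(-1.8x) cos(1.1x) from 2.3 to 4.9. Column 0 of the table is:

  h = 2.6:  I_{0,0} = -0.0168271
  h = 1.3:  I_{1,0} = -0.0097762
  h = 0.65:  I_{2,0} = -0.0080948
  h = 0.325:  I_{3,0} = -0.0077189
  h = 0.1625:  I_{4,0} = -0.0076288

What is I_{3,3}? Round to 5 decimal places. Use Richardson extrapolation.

I_{1,1} = -0.0097762 + (-0.0097762 − (-0.0168271))/3 = -0.0074259
I_{2,1} = (4·(-0.0080948) − (-0.0097762)) / 3 = -0.0075343
I_{3,1} = (4·(-0.0077189) − (-0.0080948)) / 3 = -0.0075936
I_{2,2} = (16·(-0.0075343) − (-0.0074259)) / 15 = -0.0075415
I_{3,2} = (16·(-0.0075936) − (-0.0075343)) / 15 = -0.0075976
I_{3,3} = (64·(-0.0075976) − (-0.0075415)) / 63 = -0.0075985

-0.00760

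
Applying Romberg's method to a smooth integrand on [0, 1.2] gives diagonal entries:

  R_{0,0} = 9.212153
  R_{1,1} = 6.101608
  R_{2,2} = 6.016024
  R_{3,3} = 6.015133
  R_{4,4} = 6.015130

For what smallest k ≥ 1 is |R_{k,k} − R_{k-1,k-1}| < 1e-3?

|R_{1,1} − R_{0,0}| = 3.110545 ≥ 1e-3
|R_{2,2} − R_{1,1}| = 0.085584 ≥ 1e-3
|R_{3,3} − R_{2,2}| = 0.000891 < 1e-3

k = 3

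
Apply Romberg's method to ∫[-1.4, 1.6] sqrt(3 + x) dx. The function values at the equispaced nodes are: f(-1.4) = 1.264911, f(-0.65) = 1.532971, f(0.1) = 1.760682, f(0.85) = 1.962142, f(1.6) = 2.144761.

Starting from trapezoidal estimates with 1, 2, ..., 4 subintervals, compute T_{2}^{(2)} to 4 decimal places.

5.2280

T_{0}^{(0)} (trapezoid, 1 panel, h=3.0000): 5.114508
T_{1}^{(0)} (trapezoid, 2 panels, h=1.5000): 5.198277
T_{2}^{(0)} (trapezoid, 4 panels, h=0.7500): 5.220473
T_{1}^{(1)} = 5.198277 + (5.198277 − 5.114508)/3 = 5.226200
T_{2}^{(1)} = 5.220473 + (5.220473 − 5.198277)/3 = 5.227872
T_{2}^{(2)} = 5.227872 + (5.227872 − 5.226200)/15 = 5.227983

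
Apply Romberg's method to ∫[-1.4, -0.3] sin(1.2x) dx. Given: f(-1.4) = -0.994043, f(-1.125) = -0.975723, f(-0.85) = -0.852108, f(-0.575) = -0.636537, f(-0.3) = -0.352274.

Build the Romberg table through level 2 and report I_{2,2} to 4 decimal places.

I_{0,0} (trapezoid, 1 panel, h=1.1000): -0.740474
I_{1,0} (trapezoid, 2 panels, h=0.5500): -0.838897
I_{2,0} (trapezoid, 4 panels, h=0.2750): -0.862820
I_{1,1} = -0.838897 + (-0.838897 − (-0.740474))/3 = -0.871705
I_{2,1} = -0.862820 + (-0.862820 − (-0.838897))/3 = -0.870794
I_{2,2} = -0.870794 + (-0.870794 − (-0.871705))/15 = -0.870733

-0.8707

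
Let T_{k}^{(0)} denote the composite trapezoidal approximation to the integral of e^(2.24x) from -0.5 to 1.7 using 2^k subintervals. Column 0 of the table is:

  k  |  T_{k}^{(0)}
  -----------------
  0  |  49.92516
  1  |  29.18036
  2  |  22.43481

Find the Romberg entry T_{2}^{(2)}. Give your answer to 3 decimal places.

20.048

Richardson extrapolation on the trapezoidal column (denominator 4−1=3):
T_{1}^{(1)} = 29.18036 + (29.18036 − 49.92516)/3 = 22.26543
T_{2}^{(1)} = 22.43481 + (22.43481 − 29.18036)/3 = 20.18629
T_{2}^{(2)} = 20.18629 + (20.18629 − 22.26543)/15 = 20.04768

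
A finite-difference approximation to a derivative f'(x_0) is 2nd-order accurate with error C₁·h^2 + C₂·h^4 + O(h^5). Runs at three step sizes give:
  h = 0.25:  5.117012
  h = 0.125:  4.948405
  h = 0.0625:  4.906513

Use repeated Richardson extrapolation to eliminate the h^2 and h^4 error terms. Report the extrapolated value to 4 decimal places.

First eliminate the h^2 term (factor 2^2 = 4):
  B₁ = (4·4.948405 − 5.117012)/3 = 4.892203
  B₂ = (4·4.906513 − 4.948405)/3 = 4.892549
Then eliminate the h^4 term (factor 2^4 = 16):
  (16·4.892549 − 4.892203)/15 = 4.892572

4.8926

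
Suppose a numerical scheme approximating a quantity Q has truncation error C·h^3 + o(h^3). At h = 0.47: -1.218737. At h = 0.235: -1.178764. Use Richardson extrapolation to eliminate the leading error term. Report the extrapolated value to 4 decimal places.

-1.1731

Extrapolated value = (8·A(h/2) − A(h)) / (8 − 1)
= (8·(-1.178764) − (-1.218737)) / 7
= -8.211375 / 7 = -1.173054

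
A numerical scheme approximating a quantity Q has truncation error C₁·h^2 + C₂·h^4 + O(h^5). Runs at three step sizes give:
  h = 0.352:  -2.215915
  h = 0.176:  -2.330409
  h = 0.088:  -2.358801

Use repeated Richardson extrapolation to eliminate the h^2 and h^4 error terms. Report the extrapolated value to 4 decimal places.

-2.3682

First eliminate the h^2 term (factor 2^2 = 4):
  B₁ = (4·(-2.330409) − (-2.215915))/3 = -2.368574
  B₂ = (4·(-2.358801) − (-2.330409))/3 = -2.368265
Then eliminate the h^4 term (factor 2^4 = 16):
  (16·(-2.368265) − (-2.368574))/15 = -2.368244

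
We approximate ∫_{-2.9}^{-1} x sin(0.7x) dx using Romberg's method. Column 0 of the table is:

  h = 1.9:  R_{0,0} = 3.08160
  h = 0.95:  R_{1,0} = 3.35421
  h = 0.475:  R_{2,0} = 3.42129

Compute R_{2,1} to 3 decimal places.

3.444

Richardson extrapolation on the trapezoidal column (denominator 4−1=3):
R_{2,1} = (4·3.42129 − 3.35421) / 3 = 3.44365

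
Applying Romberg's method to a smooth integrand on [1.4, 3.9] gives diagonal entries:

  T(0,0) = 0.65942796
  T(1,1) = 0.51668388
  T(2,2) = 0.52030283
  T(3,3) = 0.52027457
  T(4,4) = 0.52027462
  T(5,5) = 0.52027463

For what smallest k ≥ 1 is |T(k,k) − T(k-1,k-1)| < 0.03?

k = 2

|T(1,1) − T(0,0)| = 0.14274408 ≥ 0.03
|T(2,2) − T(1,1)| = 0.00361895 < 0.03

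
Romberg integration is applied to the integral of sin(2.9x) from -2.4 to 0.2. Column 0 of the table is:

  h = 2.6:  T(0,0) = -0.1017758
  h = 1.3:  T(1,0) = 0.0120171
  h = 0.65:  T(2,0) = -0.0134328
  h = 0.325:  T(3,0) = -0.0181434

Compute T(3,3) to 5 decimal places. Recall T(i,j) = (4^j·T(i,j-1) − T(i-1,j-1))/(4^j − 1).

Richardson extrapolation on the trapezoidal column (denominator 4−1=3):
T(1,1) = (4·0.0120171 − (-0.1017758)) / 3 = 0.0499481
T(2,1) = (4·(-0.0134328) − 0.0120171) / 3 = -0.0219161
T(3,1) = -0.0181434 + (-0.0181434 − (-0.0134328))/3 = -0.0197136
T(2,2) = -0.0219161 + (-0.0219161 − 0.0499481)/15 = -0.0267070
T(3,2) = (16·(-0.0197136) − (-0.0219161)) / 15 = -0.0195668
T(3,3) = -0.0195668 + (-0.0195668 − (-0.0267070))/63 = -0.0194535
(Column j=1 coincides with Simpson's rule on the same nodes.)

-0.01945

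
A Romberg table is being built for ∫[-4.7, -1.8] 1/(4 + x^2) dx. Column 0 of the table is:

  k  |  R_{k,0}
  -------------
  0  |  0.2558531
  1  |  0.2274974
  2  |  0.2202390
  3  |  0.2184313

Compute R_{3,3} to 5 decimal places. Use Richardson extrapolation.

Richardson extrapolation on the trapezoidal column (denominator 4−1=3):
R_{1,1} = 0.2274974 + (0.2274974 − 0.2558531)/3 = 0.2180455
R_{2,1} = 0.2202390 + (0.2202390 − 0.2274974)/3 = 0.2178195
R_{3,1} = 0.2184313 + (0.2184313 − 0.2202390)/3 = 0.2178287
R_{2,2} = 0.2178195 + (0.2178195 − 0.2180455)/15 = 0.2178044
R_{3,2} = (16·0.2178287 − 0.2178195) / 15 = 0.2178293
R_{3,3} = (64·0.2178293 − 0.2178044) / 63 = 0.2178297

0.21783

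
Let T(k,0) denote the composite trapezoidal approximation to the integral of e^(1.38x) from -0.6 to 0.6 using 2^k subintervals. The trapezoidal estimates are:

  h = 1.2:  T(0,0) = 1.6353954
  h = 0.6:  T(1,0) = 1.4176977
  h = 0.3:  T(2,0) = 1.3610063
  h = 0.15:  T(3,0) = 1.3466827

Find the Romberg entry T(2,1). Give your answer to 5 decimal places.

T(2,1) = 1.3610063 + (1.3610063 − 1.4176977)/3 = 1.3421092

1.34211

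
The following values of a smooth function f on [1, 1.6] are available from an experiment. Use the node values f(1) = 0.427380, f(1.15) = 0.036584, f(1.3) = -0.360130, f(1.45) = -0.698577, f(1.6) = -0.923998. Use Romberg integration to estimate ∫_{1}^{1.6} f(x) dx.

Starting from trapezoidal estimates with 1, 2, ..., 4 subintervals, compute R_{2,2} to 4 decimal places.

R_{0,0} (trapezoid, 1 panel, h=0.6000): -0.148985
R_{1,0} (trapezoid, 2 panels, h=0.3000): -0.182532
R_{2,0} (trapezoid, 4 panels, h=0.1500): -0.190565
R_{1,1} = -0.182532 + (-0.182532 − (-0.148985))/3 = -0.193714
R_{2,1} = -0.190565 + (-0.190565 − (-0.182532))/3 = -0.193243
R_{2,2} = -0.193243 + (-0.193243 − (-0.193714))/15 = -0.193212

-0.1932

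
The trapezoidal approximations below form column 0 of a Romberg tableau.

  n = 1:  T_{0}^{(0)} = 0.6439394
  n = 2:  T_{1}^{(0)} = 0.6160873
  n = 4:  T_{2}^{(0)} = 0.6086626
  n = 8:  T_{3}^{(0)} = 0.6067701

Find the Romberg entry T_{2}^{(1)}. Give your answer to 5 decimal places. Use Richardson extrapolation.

0.60619

Richardson extrapolation on the trapezoidal column (denominator 4−1=3):
T_{2}^{(1)} = (4·0.6086626 − 0.6160873) / 3 = 0.6061877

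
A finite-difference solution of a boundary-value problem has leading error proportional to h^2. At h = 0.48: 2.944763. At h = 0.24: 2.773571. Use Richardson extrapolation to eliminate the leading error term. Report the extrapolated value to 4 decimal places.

Extrapolated value = (4·A(h/2) − A(h)) / (4 − 1)
= (4·2.773571 − 2.944763) / 3
= 8.149521 / 3 = 2.716507

2.7165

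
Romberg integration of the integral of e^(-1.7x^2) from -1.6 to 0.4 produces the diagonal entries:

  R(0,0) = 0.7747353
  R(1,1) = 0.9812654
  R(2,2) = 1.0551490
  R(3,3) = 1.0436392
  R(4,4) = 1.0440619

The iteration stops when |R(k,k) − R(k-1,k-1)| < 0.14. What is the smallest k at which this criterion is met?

k = 2

|R(1,1) − R(0,0)| = 0.2065301 ≥ 0.14
|R(2,2) − R(1,1)| = 0.0738836 < 0.14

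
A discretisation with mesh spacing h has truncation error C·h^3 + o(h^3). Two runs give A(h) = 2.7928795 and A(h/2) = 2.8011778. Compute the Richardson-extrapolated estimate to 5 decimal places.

2.80236

Extrapolated value = (8·A(h/2) − A(h)) / (8 − 1)
= (8·2.8011778 − 2.7928795) / 7
= 19.6165429 / 7 = 2.8023633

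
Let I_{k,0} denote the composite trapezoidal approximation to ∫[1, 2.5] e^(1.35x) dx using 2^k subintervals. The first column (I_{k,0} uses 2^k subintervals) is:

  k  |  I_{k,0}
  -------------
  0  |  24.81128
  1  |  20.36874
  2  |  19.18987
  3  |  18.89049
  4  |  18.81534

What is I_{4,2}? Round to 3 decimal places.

Richardson extrapolation on the trapezoidal column (denominator 4−1=3):
I_{3,1} = 18.89049 + (18.89049 − 19.18987)/3 = 18.79070
I_{4,1} = 18.81534 + (18.81534 − 18.89049)/3 = 18.79029
I_{4,2} = 18.79029 + (18.79029 − 18.79070)/15 = 18.79026
(Column j=1 coincides with Simpson's rule on the same nodes.)

18.790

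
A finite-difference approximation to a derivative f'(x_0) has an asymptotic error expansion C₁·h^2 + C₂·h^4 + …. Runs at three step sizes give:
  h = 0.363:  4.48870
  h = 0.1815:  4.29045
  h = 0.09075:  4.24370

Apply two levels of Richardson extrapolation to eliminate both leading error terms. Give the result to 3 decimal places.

First eliminate the h^2 term (factor 2^2 = 4):
  B₁ = (4·4.29045 − 4.48870)/3 = 4.22437
  B₂ = (4·4.24370 − 4.29045)/3 = 4.22812
Then eliminate the h^4 term (factor 2^4 = 16):
  (16·4.22812 − 4.22437)/15 = 4.22837

4.228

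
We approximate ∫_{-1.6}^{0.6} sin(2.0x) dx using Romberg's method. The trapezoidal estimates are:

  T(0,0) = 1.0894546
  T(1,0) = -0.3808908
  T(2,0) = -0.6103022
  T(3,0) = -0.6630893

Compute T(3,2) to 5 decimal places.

Richardson extrapolation on the trapezoidal column (denominator 4−1=3):
T(2,1) = -0.6103022 + (-0.6103022 − (-0.3808908))/3 = -0.6867727
T(3,1) = -0.6630893 + (-0.6630893 − (-0.6103022))/3 = -0.6806850
T(3,2) = -0.6806850 + (-0.6806850 − (-0.6867727))/15 = -0.6802792

-0.68028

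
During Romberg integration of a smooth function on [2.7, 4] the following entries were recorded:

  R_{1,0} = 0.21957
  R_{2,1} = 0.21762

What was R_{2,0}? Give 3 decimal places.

0.218

From R_{2,1} = (4·R_{2,0} − R_{1,0})/3, solve for R_{2,0}:
4·R_{2,0} = 3·0.21762 + 0.21957 = 0.87243
R_{2,0} = 0.21811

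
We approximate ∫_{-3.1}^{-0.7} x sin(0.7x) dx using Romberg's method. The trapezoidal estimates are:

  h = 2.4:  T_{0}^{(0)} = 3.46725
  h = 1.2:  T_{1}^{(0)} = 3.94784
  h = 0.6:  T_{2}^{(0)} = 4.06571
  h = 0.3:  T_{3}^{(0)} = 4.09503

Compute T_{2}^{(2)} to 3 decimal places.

4.105

T_{1}^{(1)} = 3.94784 + (3.94784 − 3.46725)/3 = 4.10804
T_{2}^{(1)} = 4.06571 + (4.06571 − 3.94784)/3 = 4.10500
T_{2}^{(2)} = 4.10500 + (4.10500 − 4.10804)/15 = 4.10480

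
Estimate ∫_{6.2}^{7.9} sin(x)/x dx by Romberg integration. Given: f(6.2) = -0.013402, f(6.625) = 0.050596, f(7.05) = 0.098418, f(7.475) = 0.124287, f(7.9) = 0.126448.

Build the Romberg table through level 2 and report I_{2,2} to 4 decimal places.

I_{0,0} (trapezoid, 1 panel, h=1.7000): 0.096089
I_{1,0} (trapezoid, 2 panels, h=0.8500): 0.131700
I_{2,0} (trapezoid, 4 panels, h=0.4250): 0.140175
I_{1,1} = 0.131700 + (0.131700 − 0.096089)/3 = 0.143570
I_{2,1} = 0.140175 + (0.140175 − 0.131700)/3 = 0.143000
I_{2,2} = 0.143000 + (0.143000 − 0.143570)/15 = 0.142962

0.1430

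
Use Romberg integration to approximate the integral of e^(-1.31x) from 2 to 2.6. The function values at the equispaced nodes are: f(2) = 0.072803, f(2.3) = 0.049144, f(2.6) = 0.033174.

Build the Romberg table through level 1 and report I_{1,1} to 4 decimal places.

0.0303

I_{0,0} (trapezoid, 1 panel, h=0.6000): 0.031793
I_{1,0} (trapezoid, 2 panels, h=0.3000): 0.030640
I_{1,1} = 0.030640 + (0.030640 − 0.031793)/3 = 0.030256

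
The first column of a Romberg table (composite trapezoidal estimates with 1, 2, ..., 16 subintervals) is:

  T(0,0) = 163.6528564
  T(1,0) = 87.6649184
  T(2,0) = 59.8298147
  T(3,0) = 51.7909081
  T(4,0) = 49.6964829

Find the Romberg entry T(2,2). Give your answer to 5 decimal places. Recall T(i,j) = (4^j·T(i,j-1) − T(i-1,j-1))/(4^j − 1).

T(1,1) = 87.6649184 + (87.6649184 − 163.6528564)/3 = 62.3356057
T(2,1) = (4·59.8298147 − 87.6649184) / 3 = 50.5514468
T(2,2) = (16·50.5514468 − 62.3356057) / 15 = 49.7658362

49.76584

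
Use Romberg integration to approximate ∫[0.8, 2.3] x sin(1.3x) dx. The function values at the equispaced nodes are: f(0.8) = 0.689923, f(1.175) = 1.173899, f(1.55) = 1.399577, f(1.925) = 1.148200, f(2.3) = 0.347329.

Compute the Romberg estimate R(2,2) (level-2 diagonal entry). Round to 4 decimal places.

R(0,0) (trapezoid, 1 panel, h=1.5000): 0.777939
R(1,0) (trapezoid, 2 panels, h=0.7500): 1.438652
R(2,0) (trapezoid, 4 panels, h=0.3750): 1.590113
R(1,1) = 1.438652 + (1.438652 − 0.777939)/3 = 1.658890
R(2,1) = 1.590113 + (1.590113 − 1.438652)/3 = 1.640600
R(2,2) = 1.640600 + (1.640600 − 1.658890)/15 = 1.639381

1.6394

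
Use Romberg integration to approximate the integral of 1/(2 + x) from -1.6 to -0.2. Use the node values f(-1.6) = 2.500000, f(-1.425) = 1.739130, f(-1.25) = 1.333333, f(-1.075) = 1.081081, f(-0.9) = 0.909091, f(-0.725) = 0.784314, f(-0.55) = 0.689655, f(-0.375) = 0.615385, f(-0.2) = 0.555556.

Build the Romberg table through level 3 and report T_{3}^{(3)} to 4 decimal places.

1.5044

T_{0}^{(0)} (trapezoid, 1 panel, h=1.4000): 2.138889
T_{1}^{(0)} (trapezoid, 2 panels, h=0.7000): 1.705808
T_{2}^{(0)} (trapezoid, 4 panels, h=0.3500): 1.560950
T_{3}^{(0)} (trapezoid, 8 panels, h=0.1750): 1.518959
T_{1}^{(1)} = 1.705808 + (1.705808 − 2.138889)/3 = 1.561448
T_{2}^{(1)} = 1.560950 + (1.560950 − 1.705808)/3 = 1.512664
T_{3}^{(1)} = 1.518959 + (1.518959 − 1.560950)/3 = 1.504962
T_{2}^{(2)} = 1.512664 + (1.512664 − 1.561448)/15 = 1.509412
T_{3}^{(2)} = 1.504962 + (1.504962 − 1.512664)/15 = 1.504449
T_{3}^{(3)} = 1.504449 + (1.504449 − 1.509412)/63 = 1.504370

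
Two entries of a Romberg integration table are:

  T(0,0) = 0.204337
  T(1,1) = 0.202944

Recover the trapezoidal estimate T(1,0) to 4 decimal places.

From T(1,1) = (4·T(1,0) − T(0,0))/3, solve for T(1,0):
4·T(1,0) = 3·0.202944 + 0.204337 = 0.813169
T(1,0) = 0.203292

0.2033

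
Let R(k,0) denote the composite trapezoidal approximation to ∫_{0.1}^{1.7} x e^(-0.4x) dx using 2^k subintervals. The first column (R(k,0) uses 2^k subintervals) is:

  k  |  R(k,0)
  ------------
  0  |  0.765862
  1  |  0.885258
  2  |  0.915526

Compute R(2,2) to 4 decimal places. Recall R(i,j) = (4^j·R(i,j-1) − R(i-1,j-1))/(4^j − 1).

0.9257

Richardson extrapolation on the trapezoidal column (denominator 4−1=3):
R(1,1) = (4·0.885258 − 0.765862) / 3 = 0.925057
R(2,1) = (4·0.915526 − 0.885258) / 3 = 0.925615
R(2,2) = 0.925615 + (0.925615 − 0.925057)/15 = 0.925652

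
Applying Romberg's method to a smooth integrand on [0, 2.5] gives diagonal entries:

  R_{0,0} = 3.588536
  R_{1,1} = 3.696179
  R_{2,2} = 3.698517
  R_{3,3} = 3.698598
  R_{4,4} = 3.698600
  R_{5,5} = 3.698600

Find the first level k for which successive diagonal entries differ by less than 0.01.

k = 2

|R_{1,1} − R_{0,0}| = 0.107643 ≥ 0.01
|R_{2,2} − R_{1,1}| = 0.002338 < 0.01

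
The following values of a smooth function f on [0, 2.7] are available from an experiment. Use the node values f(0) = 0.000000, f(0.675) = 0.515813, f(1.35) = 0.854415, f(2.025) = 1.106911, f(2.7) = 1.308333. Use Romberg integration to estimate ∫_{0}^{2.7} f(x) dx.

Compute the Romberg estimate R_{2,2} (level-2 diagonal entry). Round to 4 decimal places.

R_{0,0} (trapezoid, 1 panel, h=2.7000): 1.766250
R_{1,0} (trapezoid, 2 panels, h=1.3500): 2.036585
R_{2,0} (trapezoid, 4 panels, h=0.6750): 2.113631
R_{1,1} = 2.036585 + (2.036585 − 1.766250)/3 = 2.126697
R_{2,1} = 2.113631 + (2.113631 − 2.036585)/3 = 2.139313
R_{2,2} = 2.139313 + (2.139313 − 2.126697)/15 = 2.140154

2.1402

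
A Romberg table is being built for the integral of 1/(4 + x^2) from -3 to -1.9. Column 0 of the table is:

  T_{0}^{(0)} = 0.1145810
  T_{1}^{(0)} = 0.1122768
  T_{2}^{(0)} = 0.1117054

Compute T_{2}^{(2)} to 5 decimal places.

Richardson extrapolation on the trapezoidal column (denominator 4−1=3):
T_{1}^{(1)} = (4·0.1122768 − 0.1145810) / 3 = 0.1115087
T_{2}^{(1)} = (4·0.1117054 − 0.1122768) / 3 = 0.1115149
T_{2}^{(2)} = (16·0.1115149 − 0.1115087) / 15 = 0.1115153
(Column j=1 coincides with Simpson's rule on the same nodes.)

0.11152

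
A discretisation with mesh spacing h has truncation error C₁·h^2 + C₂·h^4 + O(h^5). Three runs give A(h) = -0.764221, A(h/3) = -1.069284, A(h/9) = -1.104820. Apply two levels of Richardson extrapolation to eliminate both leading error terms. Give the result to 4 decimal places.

First eliminate the h^2 term (factor 3^2 = 9):
  B₁ = (9·(-1.069284) − (-0.764221))/8 = -1.107417
  B₂ = (9·(-1.104820) − (-1.069284))/8 = -1.109262
Then eliminate the h^4 term (factor 3^4 = 81):
  (81·(-1.109262) − (-1.107417))/80 = -1.109285

-1.1093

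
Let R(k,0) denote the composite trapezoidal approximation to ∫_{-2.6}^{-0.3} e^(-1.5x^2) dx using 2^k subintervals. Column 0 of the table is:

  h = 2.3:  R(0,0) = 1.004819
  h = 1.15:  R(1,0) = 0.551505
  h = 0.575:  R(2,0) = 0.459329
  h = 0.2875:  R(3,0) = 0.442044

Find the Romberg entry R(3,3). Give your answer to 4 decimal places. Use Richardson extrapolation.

Richardson extrapolation on the trapezoidal column (denominator 4−1=3):
R(1,1) = (4·0.551505 − 1.004819) / 3 = 0.400400
R(2,1) = (4·0.459329 − 0.551505) / 3 = 0.428604
R(3,1) = 0.442044 + (0.442044 − 0.459329)/3 = 0.436282
R(2,2) = 0.428604 + (0.428604 − 0.400400)/15 = 0.430484
R(3,2) = (16·0.436282 − 0.428604) / 15 = 0.436794
R(3,3) = 0.436794 + (0.436794 − 0.430484)/63 = 0.436894

0.4369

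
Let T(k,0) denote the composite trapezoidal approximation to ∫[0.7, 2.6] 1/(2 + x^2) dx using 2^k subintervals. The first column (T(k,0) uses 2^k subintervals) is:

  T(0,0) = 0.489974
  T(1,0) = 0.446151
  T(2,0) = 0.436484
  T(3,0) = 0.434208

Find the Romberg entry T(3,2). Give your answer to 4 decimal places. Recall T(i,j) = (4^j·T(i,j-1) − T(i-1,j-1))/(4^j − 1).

0.4335

Richardson extrapolation on the trapezoidal column (denominator 4−1=3):
T(2,1) = (4·0.436484 − 0.446151) / 3 = 0.433262
T(3,1) = 0.434208 + (0.434208 − 0.436484)/3 = 0.433449
T(3,2) = (16·0.433449 − 0.433262) / 15 = 0.433461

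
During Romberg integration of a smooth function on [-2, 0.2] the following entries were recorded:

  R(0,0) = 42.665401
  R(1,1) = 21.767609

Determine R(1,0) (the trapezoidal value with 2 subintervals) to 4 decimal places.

26.9921

From R(1,1) = (4·R(1,0) − R(0,0))/3, solve for R(1,0):
4·R(1,0) = 3·21.767609 + 42.665401 = 107.968228
R(1,0) = 26.992057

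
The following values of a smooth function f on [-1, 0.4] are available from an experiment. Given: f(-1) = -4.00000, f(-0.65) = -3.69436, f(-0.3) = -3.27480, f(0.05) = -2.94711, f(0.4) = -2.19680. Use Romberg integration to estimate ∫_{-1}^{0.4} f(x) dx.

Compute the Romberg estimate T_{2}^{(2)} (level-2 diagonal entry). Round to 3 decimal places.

-4.592

T_{0}^{(0)} (trapezoid, 1 panel, h=1.4000): -4.33776
T_{1}^{(0)} (trapezoid, 2 panels, h=0.7000): -4.46124
T_{2}^{(0)} (trapezoid, 4 panels, h=0.3500): -4.55513
T_{1}^{(1)} = -4.46124 + (-4.46124 − (-4.33776))/3 = -4.50240
T_{2}^{(1)} = -4.55513 + (-4.55513 − (-4.46124))/3 = -4.58643
T_{2}^{(2)} = -4.58643 + (-4.58643 − (-4.50240))/15 = -4.59203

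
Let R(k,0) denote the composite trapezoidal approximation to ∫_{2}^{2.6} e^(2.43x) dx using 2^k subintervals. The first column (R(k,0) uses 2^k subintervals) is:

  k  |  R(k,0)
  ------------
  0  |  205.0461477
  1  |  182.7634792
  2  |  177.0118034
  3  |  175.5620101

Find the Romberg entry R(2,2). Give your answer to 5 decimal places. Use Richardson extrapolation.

Richardson extrapolation on the trapezoidal column (denominator 4−1=3):
R(1,1) = (4·182.7634792 − 205.0461477) / 3 = 175.3359230
R(2,1) = (4·177.0118034 − 182.7634792) / 3 = 175.0945781
R(2,2) = (16·175.0945781 − 175.3359230) / 15 = 175.0784884

175.07849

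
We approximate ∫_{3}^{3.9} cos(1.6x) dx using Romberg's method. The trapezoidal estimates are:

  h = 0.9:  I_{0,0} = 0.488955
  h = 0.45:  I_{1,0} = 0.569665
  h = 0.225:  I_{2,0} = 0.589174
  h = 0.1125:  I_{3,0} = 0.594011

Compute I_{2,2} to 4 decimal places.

0.5956

Richardson extrapolation on the trapezoidal column (denominator 4−1=3):
I_{1,1} = 0.569665 + (0.569665 − 0.488955)/3 = 0.596568
I_{2,1} = 0.589174 + (0.589174 − 0.569665)/3 = 0.595677
I_{2,2} = 0.595677 + (0.595677 − 0.596568)/15 = 0.595618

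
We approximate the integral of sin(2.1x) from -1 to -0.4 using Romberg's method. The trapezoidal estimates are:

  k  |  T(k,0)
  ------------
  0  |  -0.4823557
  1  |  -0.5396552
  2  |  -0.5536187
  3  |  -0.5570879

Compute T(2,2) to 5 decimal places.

-0.55824

T(1,1) = (4·(-0.5396552) − (-0.4823557)) / 3 = -0.5587550
T(2,1) = -0.5536187 + (-0.5536187 − (-0.5396552))/3 = -0.5582732
T(2,2) = (16·(-0.5582732) − (-0.5587550)) / 15 = -0.5582411
(Column j=1 coincides with Simpson's rule on the same nodes.)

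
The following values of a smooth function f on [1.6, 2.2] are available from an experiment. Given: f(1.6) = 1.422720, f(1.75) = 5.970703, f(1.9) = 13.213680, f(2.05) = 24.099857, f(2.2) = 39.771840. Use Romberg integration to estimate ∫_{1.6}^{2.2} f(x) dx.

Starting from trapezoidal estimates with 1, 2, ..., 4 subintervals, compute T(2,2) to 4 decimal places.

T(0,0) (trapezoid, 1 panel, h=0.6000): 12.358368
T(1,0) (trapezoid, 2 panels, h=0.3000): 10.143288
T(2,0) (trapezoid, 4 panels, h=0.1500): 9.582228
T(1,1) = 10.143288 + (10.143288 − 12.358368)/3 = 9.404928
T(2,1) = 9.582228 + (9.582228 − 10.143288)/3 = 9.395208
T(2,2) = 9.395208 + (9.395208 − 9.404928)/15 = 9.394560

9.3946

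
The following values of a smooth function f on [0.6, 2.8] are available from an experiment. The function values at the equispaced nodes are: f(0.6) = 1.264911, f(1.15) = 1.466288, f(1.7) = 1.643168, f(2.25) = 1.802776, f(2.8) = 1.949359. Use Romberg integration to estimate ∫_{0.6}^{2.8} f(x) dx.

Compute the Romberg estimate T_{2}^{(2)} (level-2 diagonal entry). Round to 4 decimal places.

T_{0}^{(0)} (trapezoid, 1 panel, h=2.2000): 3.535697
T_{1}^{(0)} (trapezoid, 2 panels, h=1.1000): 3.575333
T_{2}^{(0)} (trapezoid, 4 panels, h=0.5500): 3.585652
T_{1}^{(1)} = 3.575333 + (3.575333 − 3.535697)/3 = 3.588545
T_{2}^{(1)} = 3.585652 + (3.585652 − 3.575333)/3 = 3.589092
T_{2}^{(2)} = 3.589092 + (3.589092 − 3.588545)/15 = 3.589128

3.5891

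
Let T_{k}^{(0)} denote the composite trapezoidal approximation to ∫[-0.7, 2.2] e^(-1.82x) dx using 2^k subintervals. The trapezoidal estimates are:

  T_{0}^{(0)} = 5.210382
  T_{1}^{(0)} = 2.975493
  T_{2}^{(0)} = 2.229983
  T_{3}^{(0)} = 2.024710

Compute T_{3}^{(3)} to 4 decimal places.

Richardson extrapolation on the trapezoidal column (denominator 4−1=3):
T_{1}^{(1)} = 2.975493 + (2.975493 − 5.210382)/3 = 2.230530
T_{2}^{(1)} = 2.229983 + (2.229983 − 2.975493)/3 = 1.981480
T_{3}^{(1)} = 2.024710 + (2.024710 − 2.229983)/3 = 1.956286
T_{2}^{(2)} = 1.981480 + (1.981480 − 2.230530)/15 = 1.964877
T_{3}^{(2)} = (16·1.956286 − 1.981480) / 15 = 1.954606
T_{3}^{(3)} = 1.954606 + (1.954606 − 1.964877)/63 = 1.954443

1.9544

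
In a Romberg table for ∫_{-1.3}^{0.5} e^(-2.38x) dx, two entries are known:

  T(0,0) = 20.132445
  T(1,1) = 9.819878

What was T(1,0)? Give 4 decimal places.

12.3980

From T(1,1) = (4·T(1,0) − T(0,0))/3, solve for T(1,0):
4·T(1,0) = 3·9.819878 + 20.132445 = 49.592079
T(1,0) = 12.398020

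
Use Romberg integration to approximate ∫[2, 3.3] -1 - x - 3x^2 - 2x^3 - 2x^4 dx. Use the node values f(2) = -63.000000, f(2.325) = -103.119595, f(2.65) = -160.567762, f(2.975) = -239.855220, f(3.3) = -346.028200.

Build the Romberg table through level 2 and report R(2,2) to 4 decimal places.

-227.7196

R(0,0) (trapezoid, 1 panel, h=1.3000): -265.868330
R(1,0) (trapezoid, 2 panels, h=0.6500): -237.303210
R(2,0) (trapezoid, 4 panels, h=0.3250): -230.118420
R(1,1) = -237.303210 + (-237.303210 − (-265.868330))/3 = -227.781503
R(2,1) = -230.118420 + (-230.118420 − (-237.303210))/3 = -227.723490
R(2,2) = -227.723490 + (-227.723490 − (-227.781503))/15 = -227.719622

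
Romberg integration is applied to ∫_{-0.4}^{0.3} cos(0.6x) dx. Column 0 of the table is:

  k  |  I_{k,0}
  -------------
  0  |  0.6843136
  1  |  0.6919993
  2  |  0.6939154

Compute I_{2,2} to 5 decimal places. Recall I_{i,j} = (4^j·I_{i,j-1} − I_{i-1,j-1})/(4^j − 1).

0.69455

Richardson extrapolation on the trapezoidal column (denominator 4−1=3):
I_{1,1} = (4·0.6919993 − 0.6843136) / 3 = 0.6945612
I_{2,1} = 0.6939154 + (0.6939154 − 0.6919993)/3 = 0.6945541
I_{2,2} = (16·0.6945541 − 0.6945612) / 15 = 0.6945536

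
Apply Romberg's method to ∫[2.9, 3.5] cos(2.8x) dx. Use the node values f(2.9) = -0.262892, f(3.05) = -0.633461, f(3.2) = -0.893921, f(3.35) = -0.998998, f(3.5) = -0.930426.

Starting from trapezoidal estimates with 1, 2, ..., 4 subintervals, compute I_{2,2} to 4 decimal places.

-0.4755

I_{0,0} (trapezoid, 1 panel, h=0.6000): -0.357995
I_{1,0} (trapezoid, 2 panels, h=0.3000): -0.447174
I_{2,0} (trapezoid, 4 panels, h=0.1500): -0.468456
I_{1,1} = -0.447174 + (-0.447174 − (-0.357995))/3 = -0.476900
I_{2,1} = -0.468456 + (-0.468456 − (-0.447174))/3 = -0.475550
I_{2,2} = -0.475550 + (-0.475550 − (-0.476900))/15 = -0.475460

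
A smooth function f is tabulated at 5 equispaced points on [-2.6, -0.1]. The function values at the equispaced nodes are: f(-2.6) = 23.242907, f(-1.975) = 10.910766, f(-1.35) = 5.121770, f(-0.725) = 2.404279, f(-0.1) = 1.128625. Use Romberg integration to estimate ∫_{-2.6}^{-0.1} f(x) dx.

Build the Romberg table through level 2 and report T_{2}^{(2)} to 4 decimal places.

T_{0}^{(0)} (trapezoid, 1 panel, h=2.5000): 30.464415
T_{1}^{(0)} (trapezoid, 2 panels, h=1.2500): 21.634420
T_{2}^{(0)} (trapezoid, 4 panels, h=0.6250): 19.139113
T_{1}^{(1)} = 21.634420 + (21.634420 − 30.464415)/3 = 18.691088
T_{2}^{(1)} = 19.139113 + (19.139113 − 21.634420)/3 = 18.307344
T_{2}^{(2)} = 18.307344 + (18.307344 − 18.691088)/15 = 18.281761

18.2818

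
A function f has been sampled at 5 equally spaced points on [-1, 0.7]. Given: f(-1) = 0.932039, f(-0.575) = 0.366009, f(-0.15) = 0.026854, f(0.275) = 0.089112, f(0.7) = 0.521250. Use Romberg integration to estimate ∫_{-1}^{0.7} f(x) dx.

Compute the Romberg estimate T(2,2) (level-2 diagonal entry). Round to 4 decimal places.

0.4733

T(0,0) (trapezoid, 1 panel, h=1.7000): 1.235296
T(1,0) (trapezoid, 2 panels, h=0.8500): 0.640474
T(2,0) (trapezoid, 4 panels, h=0.4250): 0.513663
T(1,1) = 0.640474 + (0.640474 − 1.235296)/3 = 0.442200
T(2,1) = 0.513663 + (0.513663 − 0.640474)/3 = 0.471393
T(2,2) = 0.471393 + (0.471393 − 0.442200)/15 = 0.473339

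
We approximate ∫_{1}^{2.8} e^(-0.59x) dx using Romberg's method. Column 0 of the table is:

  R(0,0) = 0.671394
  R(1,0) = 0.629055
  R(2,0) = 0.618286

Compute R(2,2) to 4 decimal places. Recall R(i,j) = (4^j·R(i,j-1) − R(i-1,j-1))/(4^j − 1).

0.6147

R(1,1) = (4·0.629055 − 0.671394) / 3 = 0.614942
R(2,1) = (4·0.618286 − 0.629055) / 3 = 0.614696
R(2,2) = (16·0.614696 − 0.614942) / 15 = 0.614680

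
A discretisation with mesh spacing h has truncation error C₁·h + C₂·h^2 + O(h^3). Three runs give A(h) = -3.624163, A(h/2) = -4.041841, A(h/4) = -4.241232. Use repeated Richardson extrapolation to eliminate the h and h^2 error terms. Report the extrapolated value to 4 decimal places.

-4.4343

First eliminate the h term (factor 2^1 = 2):
  B₁ = (2·(-4.041841) − (-3.624163))/1 = -4.459519
  B₂ = (2·(-4.241232) − (-4.041841))/1 = -4.440623
Then eliminate the h^2 term (factor 2^2 = 4):
  (4·(-4.440623) − (-4.459519))/3 = -4.434324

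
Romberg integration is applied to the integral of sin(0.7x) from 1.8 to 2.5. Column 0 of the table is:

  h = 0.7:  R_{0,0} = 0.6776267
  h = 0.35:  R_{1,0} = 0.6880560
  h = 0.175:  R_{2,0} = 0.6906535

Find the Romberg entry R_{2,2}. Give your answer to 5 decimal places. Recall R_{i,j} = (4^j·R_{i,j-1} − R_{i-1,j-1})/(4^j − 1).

0.69152

Richardson extrapolation on the trapezoidal column (denominator 4−1=3):
R_{1,1} = (4·0.6880560 − 0.6776267) / 3 = 0.6915324
R_{2,1} = (4·0.6906535 − 0.6880560) / 3 = 0.6915193
R_{2,2} = (16·0.6915193 − 0.6915324) / 15 = 0.6915184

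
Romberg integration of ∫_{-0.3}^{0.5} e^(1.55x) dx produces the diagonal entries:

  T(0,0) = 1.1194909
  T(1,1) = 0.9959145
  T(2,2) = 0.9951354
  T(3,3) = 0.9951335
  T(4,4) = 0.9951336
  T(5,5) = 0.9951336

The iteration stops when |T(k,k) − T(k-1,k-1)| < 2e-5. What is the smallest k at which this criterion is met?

k = 3

|T(1,1) − T(0,0)| = 0.1235764 ≥ 2e-5
|T(2,2) − T(1,1)| = 0.0007791 ≥ 2e-5
|T(3,3) − T(2,2)| = 0.0000019 < 2e-5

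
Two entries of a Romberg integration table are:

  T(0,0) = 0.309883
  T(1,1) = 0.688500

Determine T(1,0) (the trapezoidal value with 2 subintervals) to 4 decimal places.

0.5938

From T(1,1) = (4·T(1,0) − T(0,0))/3, solve for T(1,0):
4·T(1,0) = 3·0.688500 + 0.309883 = 2.375383
T(1,0) = 0.593846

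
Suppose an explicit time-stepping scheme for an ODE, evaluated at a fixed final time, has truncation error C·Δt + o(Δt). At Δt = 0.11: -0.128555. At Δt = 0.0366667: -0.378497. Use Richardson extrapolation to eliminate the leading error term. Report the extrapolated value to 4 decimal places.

The leading error scales as Δt; refining by a factor of 3 reduces it by 3^1 = 3.
Extrapolated value = (3·A(Δt/3) − A(Δt)) / (3 − 1)
= (3·(-0.378497) − (-0.128555)) / 2
= -1.006936 / 2 = -0.503468

-0.5035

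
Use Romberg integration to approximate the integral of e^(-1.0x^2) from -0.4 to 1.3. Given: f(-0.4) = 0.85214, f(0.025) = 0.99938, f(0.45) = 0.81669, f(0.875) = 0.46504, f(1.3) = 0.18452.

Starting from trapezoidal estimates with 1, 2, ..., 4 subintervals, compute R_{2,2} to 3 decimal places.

1.207

R_{0,0} (trapezoid, 1 panel, h=1.7000): 0.88116
R_{1,0} (trapezoid, 2 panels, h=0.8500): 1.13477
R_{2,0} (trapezoid, 4 panels, h=0.4250): 1.18976
R_{1,1} = 1.13477 + (1.13477 − 0.88116)/3 = 1.21931
R_{2,1} = 1.18976 + (1.18976 − 1.13477)/3 = 1.20809
R_{2,2} = 1.20809 + (1.20809 − 1.21931)/15 = 1.20734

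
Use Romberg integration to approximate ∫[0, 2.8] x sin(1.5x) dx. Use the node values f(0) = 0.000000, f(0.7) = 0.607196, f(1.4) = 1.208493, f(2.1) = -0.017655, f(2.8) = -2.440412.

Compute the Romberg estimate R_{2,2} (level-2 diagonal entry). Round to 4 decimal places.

R_{0,0} (trapezoid, 1 panel, h=2.8000): -3.416577
R_{1,0} (trapezoid, 2 panels, h=1.4000): -0.016398
R_{2,0} (trapezoid, 4 panels, h=0.7000): 0.404480
R_{1,1} = -0.016398 + (-0.016398 − (-3.416577))/3 = 1.116995
R_{2,1} = 0.404480 + (0.404480 − (-0.016398))/3 = 0.544773
R_{2,2} = 0.544773 + (0.544773 − 1.116995)/15 = 0.506625

0.5066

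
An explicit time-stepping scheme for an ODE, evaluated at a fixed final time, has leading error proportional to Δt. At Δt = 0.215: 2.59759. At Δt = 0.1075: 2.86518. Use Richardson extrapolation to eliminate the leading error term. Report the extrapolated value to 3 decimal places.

Extrapolated value = (2·A(Δt/2) − A(Δt)) / (2 − 1)
= (2·2.86518 − 2.59759) / 1
= 3.13277 / 1 = 3.13277

3.133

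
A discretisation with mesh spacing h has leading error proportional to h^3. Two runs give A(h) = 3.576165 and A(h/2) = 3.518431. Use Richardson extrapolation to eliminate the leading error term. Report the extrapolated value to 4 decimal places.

3.5102

The leading error scales as h^3; refining by a factor of 2 reduces it by 2^3 = 8.
Extrapolated value = (8·A(h/2) − A(h)) / (8 − 1)
= (8·3.518431 − 3.576165) / 7
= 24.571283 / 7 = 3.510183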